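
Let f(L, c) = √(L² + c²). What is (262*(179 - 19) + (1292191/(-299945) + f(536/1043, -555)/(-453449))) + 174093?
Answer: 64790727094/299945 - √335084975521/472947307 ≈ 2.1601e+5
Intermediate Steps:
(262*(179 - 19) + (1292191/(-299945) + f(536/1043, -555)/(-453449))) + 174093 = (262*(179 - 19) + (1292191/(-299945) + √((536/1043)² + (-555)²)/(-453449))) + 174093 = (262*160 + (1292191*(-1/299945) + √((536*(1/1043))² + 308025)*(-1/453449))) + 174093 = (41920 + (-1292191/299945 + √((536/1043)² + 308025)*(-1/453449))) + 174093 = (41920 + (-1292191/299945 + √(287296/1087849 + 308025)*(-1/453449))) + 174093 = (41920 + (-1292191/299945 + √(335084975521/1087849)*(-1/453449))) + 174093 = (41920 + (-1292191/299945 + (√335084975521/1043)*(-1/453449))) + 174093 = (41920 + (-1292191/299945 - √335084975521/472947307)) + 174093 = (12572402209/299945 - √335084975521/472947307) + 174093 = 64790727094/299945 - √335084975521/472947307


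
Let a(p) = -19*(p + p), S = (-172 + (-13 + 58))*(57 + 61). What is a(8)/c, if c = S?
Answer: 152/7493 ≈ 0.020286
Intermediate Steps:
S = -14986 (S = (-172 + 45)*118 = -127*118 = -14986)
a(p) = -38*p
c = -14986
a(8)/c = -38*8/(-14986) = -304*(-1/14986) = 152/7493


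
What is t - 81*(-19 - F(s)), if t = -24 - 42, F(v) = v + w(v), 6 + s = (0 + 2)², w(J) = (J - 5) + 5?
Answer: 1149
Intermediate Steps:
w(J) = J (w(J) = (-5 + J) + 5 = J)
s = -2 (s = -6 + (0 + 2)² = -6 + 2² = -6 + 4 = -2)
F(v) = 2*v (F(v) = v + v = 2*v)
t = -66
t - 81*(-19 - F(s)) = -66 - 81*(-19 - 2*(-2)) = -66 - 81*(-19 - 1*(-4)) = -66 - 81*(-19 + 4) = -66 - 81*(-15) = -66 + 1215 = 1149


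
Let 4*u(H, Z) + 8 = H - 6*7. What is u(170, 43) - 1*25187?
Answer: -25157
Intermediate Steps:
u(H, Z) = -25/2 + H/4 (u(H, Z) = -2 + (H - 6*7)/4 = -2 + (H - 42)/4 = -2 + (-42 + H)/4 = -2 + (-21/2 + H/4) = -25/2 + H/4)
u(170, 43) - 1*25187 = (-25/2 + (¼)*170) - 1*25187 = (-25/2 + 85/2) - 25187 = 30 - 25187 = -25157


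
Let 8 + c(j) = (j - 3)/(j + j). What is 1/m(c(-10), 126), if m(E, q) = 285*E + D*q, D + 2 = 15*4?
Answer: 4/20853 ≈ 0.00019182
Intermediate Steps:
D = 58 (D = -2 + 15*4 = -2 + 60 = 58)
c(j) = -8 + (-3 + j)/(2*j) (c(j) = -8 + (j - 3)/(j + j) = -8 + (-3 + j)/((2*j)) = -8 + (-3 + j)*(1/(2*j)) = -8 + (-3 + j)/(2*j))
m(E, q) = 58*q + 285*E (m(E, q) = 285*E + 58*q = 58*q + 285*E)
1/m(c(-10), 126) = 1/(58*126 + 285*((3/2)*(-1 - 5*(-10))/(-10))) = 1/(7308 + 285*((3/2)*(-⅒)*(-1 + 50))) = 1/(7308 + 285*((3/2)*(-⅒)*49)) = 1/(7308 + 285*(-147/20)) = 1/(7308 - 8379/4) = 1/(20853/4) = 4/20853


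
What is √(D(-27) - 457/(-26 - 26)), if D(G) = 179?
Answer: 3*√14105/26 ≈ 13.704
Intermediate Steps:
√(D(-27) - 457/(-26 - 26)) = √(179 - 457/(-26 - 26)) = √(179 - 457/(-52)) = √(179 - 457*(-1/52)) = √(179 + 457/52) = √(9765/52) = 3*√14105/26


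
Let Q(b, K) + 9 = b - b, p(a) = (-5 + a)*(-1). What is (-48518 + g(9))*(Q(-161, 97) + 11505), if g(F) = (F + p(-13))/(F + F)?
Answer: -557745684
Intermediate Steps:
p(a) = 5 - a
Q(b, K) = -9 (Q(b, K) = -9 + (b - b) = -9 + 0 = -9)
g(F) = (18 + F)/(2*F) (g(F) = (F + (5 - 1*(-13)))/(F + F) = (F + (5 + 13))/((2*F)) = (F + 18)*(1/(2*F)) = (18 + F)*(1/(2*F)) = (18 + F)/(2*F))
(-48518 + g(9))*(Q(-161, 97) + 11505) = (-48518 + (½)*(18 + 9)/9)*(-9 + 11505) = (-48518 + (½)*(⅑)*27)*11496 = (-48518 + 3/2)*11496 = -97033/2*11496 = -557745684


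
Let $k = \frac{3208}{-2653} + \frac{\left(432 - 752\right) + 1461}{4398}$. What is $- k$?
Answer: $\frac{11081711}{11667894} \approx 0.94976$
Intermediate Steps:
$k = - \frac{11081711}{11667894}$ ($k = 3208 \left(- \frac{1}{2653}\right) + \left(-320 + 1461\right) \frac{1}{4398} = - \frac{3208}{2653} + 1141 \cdot \frac{1}{4398} = - \frac{3208}{2653} + \frac{1141}{4398} = - \frac{11081711}{11667894} \approx -0.94976$)
$- k = \left(-1\right) \left(- \frac{11081711}{11667894}\right) = \frac{11081711}{11667894}$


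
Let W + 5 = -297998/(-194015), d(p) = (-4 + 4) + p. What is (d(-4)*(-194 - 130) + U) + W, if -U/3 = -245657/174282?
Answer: 14615972704977/11271107410 ≈ 1296.8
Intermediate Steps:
d(p) = p (d(p) = 0 + p = p)
U = 245657/58094 (U = -(-736971)/174282 = -3*(-245657/174282) = 245657/58094 ≈ 4.2286)
W = -672077/194015 (W = -5 - 297998/(-194015) = -5 - 297998*(-1/194015) = -5 + 297998/194015 = -672077/194015 ≈ -3.4640)
(d(-4)*(-194 - 130) + U) + W = (-4*(-194 - 130) + 245657/58094) - 672077/194015 = (-4*(-324) + 245657/58094) - 672077/194015 = (1296 + 245657/58094) - 672077/194015 = 75535481/58094 - 672077/194015 = 14615972704977/11271107410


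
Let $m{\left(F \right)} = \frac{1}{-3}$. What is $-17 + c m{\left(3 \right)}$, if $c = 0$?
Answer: $-17$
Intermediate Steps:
$m{\left(F \right)} = - \frac{1}{3}$
$-17 + c m{\left(3 \right)} = -17 + 0 \left(- \frac{1}{3}\right) = -17 + 0 = -17$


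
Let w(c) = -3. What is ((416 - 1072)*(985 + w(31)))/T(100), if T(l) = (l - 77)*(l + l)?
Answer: -80524/575 ≈ -140.04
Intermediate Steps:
T(l) = 2*l*(-77 + l) (T(l) = (-77 + l)*(2*l) = 2*l*(-77 + l))
((416 - 1072)*(985 + w(31)))/T(100) = ((416 - 1072)*(985 - 3))/((2*100*(-77 + 100))) = (-656*982)/((2*100*23)) = -644192/4600 = -644192*1/4600 = -80524/575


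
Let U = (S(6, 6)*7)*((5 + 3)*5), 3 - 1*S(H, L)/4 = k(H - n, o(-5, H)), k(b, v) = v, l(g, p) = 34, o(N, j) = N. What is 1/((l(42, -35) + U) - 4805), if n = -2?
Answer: 1/4189 ≈ 0.00023872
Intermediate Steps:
S(H, L) = 32 (S(H, L) = 12 - 4*(-5) = 12 + 20 = 32)
U = 8960 (U = (32*7)*((5 + 3)*5) = 224*(8*5) = 224*40 = 8960)
1/((l(42, -35) + U) - 4805) = 1/((34 + 8960) - 4805) = 1/(8994 - 4805) = 1/4189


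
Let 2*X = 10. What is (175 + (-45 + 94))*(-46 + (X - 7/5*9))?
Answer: -60032/5 ≈ -12006.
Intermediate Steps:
X = 5 (X = (1/2)*10 = 5)
(175 + (-45 + 94))*(-46 + (X - 7/5*9)) = (175 + (-45 + 94))*(-46 + (5 - 7/5*9)) = (175 + 49)*(-46 + (5 - 7*1/5*9)) = 224*(-46 + (5 - 7/5*9)) = 224*(-46 + (5 - 63/5)) = 224*(-46 - 38/5) = 224*(-268/5) = -60032/5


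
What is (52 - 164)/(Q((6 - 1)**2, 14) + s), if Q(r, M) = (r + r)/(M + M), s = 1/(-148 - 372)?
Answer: -407680/6493 ≈ -62.788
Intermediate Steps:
s = -1/520 (s = 1/(-520) = -1/520 ≈ -0.0019231)
Q(r, M) = r/M (Q(r, M) = (2*r)/((2*M)) = (2*r)*(1/(2*M)) = r/M)
(52 - 164)/(Q((6 - 1)**2, 14) + s) = (52 - 164)/((6 - 1)**2/14 - 1/520) = -112/(5**2*(1/14) - 1/520) = -112/(25*(1/14) - 1/520) = -112/(25/14 - 1/520) = -112/6493/3640 = -112*3640/6493 = -407680/6493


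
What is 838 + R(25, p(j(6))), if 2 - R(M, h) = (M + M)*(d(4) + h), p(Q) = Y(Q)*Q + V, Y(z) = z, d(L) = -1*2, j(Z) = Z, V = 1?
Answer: -910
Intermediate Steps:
d(L) = -2
p(Q) = 1 + Q**2 (p(Q) = Q*Q + 1 = Q**2 + 1 = 1 + Q**2)
R(M, h) = 2 - 2*M*(-2 + h) (R(M, h) = 2 - (M + M)*(-2 + h) = 2 - 2*M*(-2 + h))
838 + R(25, p(j(6))) = 838 + (2 + 4*25 - 2*25*(1 + 6**2)) = 838 + (2 + 100 - 2*25*(1 + 36)) = 838 + (2 + 100 - 2*25*37) = 838 + (2 + 100 - 1850) = 838 - 1748 = -910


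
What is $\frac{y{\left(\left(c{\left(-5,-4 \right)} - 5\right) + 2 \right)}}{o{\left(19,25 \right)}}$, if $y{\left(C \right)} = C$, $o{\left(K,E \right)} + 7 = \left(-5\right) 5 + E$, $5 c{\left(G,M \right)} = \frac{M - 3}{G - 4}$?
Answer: $\frac{128}{315} \approx 0.40635$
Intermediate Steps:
$c{\left(G,M \right)} = \frac{-3 + M}{5 \left(-4 + G\right)}$ ($c{\left(G,M \right)} = \frac{\left(M - 3\right) \frac{1}{G - 4}}{5} = \frac{\left(-3 + M\right) \frac{1}{-4 + G}}{5} = \frac{\frac{1}{-4 + G} \left(-3 + M\right)}{5} = \frac{-3 + M}{5 \left(-4 + G\right)}$)
$o{\left(K,E \right)} = -32 + E$ ($o{\left(K,E \right)} = -7 + \left(\left(-5\right) 5 + E\right) = -7 + \left(-25 + E\right) = -32 + E$)
$\frac{y{\left(\left(c{\left(-5,-4 \right)} - 5\right) + 2 \right)}}{o{\left(19,25 \right)}} = \frac{\left(\frac{-3 - 4}{5 \left(-4 - 5\right)} - 5\right) + 2}{-32 + 25} = \frac{\left(\frac{1}{5} \frac{1}{-9} \left(-7\right) - 5\right) + 2}{-7} = \left(\left(\frac{1}{5} \left(- \frac{1}{9}\right) \left(-7\right) - 5\right) + 2\right) \left(- \frac{1}{7}\right) = \left(\left(\frac{7}{45} - 5\right) + 2\right) \left(- \frac{1}{7}\right) = \left(- \frac{218}{45} + 2\right) \left(- \frac{1}{7}\right) = \left(- \frac{128}{45}\right) \left(- \frac{1}{7}\right) = \frac{128}{315}$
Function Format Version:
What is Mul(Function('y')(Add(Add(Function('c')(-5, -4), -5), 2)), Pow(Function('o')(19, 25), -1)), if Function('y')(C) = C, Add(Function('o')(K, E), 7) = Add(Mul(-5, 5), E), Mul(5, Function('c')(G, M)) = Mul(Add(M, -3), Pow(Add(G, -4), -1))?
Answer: Rational(128, 315) ≈ 0.40635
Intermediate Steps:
Function('c')(G, M) = Mul(Rational(1, 5), Pow(Add(-4, G), -1), Add(-3, M)) (Function('c')(G, M) = Mul(Rational(1, 5), Mul(Add(M, -3), Pow(Add(G, -4), -1))) = Mul(Rational(1, 5), Mul(Add(-3, M), Pow(Add(-4, G), -1))) = Mul(Rational(1, 5), Mul(Pow(Add(-4, G), -1), Add(-3, M))) = Mul(Rational(1, 5), Pow(Add(-4, G), -1), Add(-3, M)))
Function('o')(K, E) = Add(-32, E) (Function('o')(K, E) = Add(-7, Add(Mul(-5, 5), E)) = Add(-7, Add(-25, E)) = Add(-32, E))
Mul(Function('y')(Add(Add(Function('c')(-5, -4), -5), 2)), Pow(Function('o')(19, 25), -1)) = Mul(Add(Add(Mul(Rational(1, 5), Pow(Add(-4, -5), -1), Add(-3, -4)), -5), 2), Pow(Add(-32, 25), -1)) = Mul(Add(Add(Mul(Rational(1, 5), Pow(-9, -1), -7), -5), 2), Pow(-7, -1)) = Mul(Add(Add(Mul(Rational(1, 5), Rational(-1, 9), -7), -5), 2), Rational(-1, 7)) = Mul(Add(Add(Rational(7, 45), -5), 2), Rational(-1, 7)) = Mul(Add(Rational(-218, 45), 2), Rational(-1, 7)) = Mul(Rational(-128, 45), Rational(-1, 7)) = Rational(128, 315)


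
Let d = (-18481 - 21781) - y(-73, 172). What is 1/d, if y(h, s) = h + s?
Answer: -1/40361 ≈ -2.4776e-5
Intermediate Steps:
d = -40361 (d = (-18481 - 21781) - (-73 + 172) = -40262 - 1*99 = -40262 - 99 = -40361)
1/d = 1/(-40361) = -1/40361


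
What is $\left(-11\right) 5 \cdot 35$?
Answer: $-1925$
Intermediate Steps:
$\left(-11\right) 5 \cdot 35 = \left(-55\right) 35 = -1925$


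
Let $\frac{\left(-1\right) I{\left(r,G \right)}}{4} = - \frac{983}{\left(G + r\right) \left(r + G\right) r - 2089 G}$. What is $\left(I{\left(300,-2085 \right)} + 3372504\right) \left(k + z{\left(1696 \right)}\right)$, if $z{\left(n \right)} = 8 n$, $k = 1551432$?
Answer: $\frac{1013605467941520596000}{192044613} \approx 5.278 \cdot 10^{12}$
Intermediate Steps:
$I{\left(r,G \right)} = \frac{3932}{- 2089 G + r \left(G + r\right)^{2}}$ ($I{\left(r,G \right)} = - 4 \left(- \frac{983}{\left(G + r\right) \left(r + G\right) r - 2089 G}\right) = - 4 \left(- \frac{983}{\left(G + r\right) \left(G + r\right) r - 2089 G}\right) = - 4 \left(- \frac{983}{\left(G + r\right)^{2} r - 2089 G}\right) = - 4 \left(- \frac{983}{r \left(G + r\right)^{2} - 2089 G}\right) = - 4 \left(- \frac{983}{- 2089 G + r \left(G + r\right)^{2}}\right) = \frac{3932}{- 2089 G + r \left(G + r\right)^{2}}$)
$\left(I{\left(300,-2085 \right)} + 3372504\right) \left(k + z{\left(1696 \right)}\right) = \left(- \frac{3932}{2089 \left(-2085\right) - 300 \left(-2085 + 300\right)^{2}} + 3372504\right) \left(1551432 + 8 \cdot 1696\right) = \left(- \frac{3932}{-4355565 - 300 \left(-1785\right)^{2}} + 3372504\right) \left(1551432 + 13568\right) = \left(- \frac{3932}{-4355565 - 300 \cdot 3186225} + 3372504\right) 1565000 = \left(- \frac{3932}{-4355565 - 955867500} + 3372504\right) 1565000 = \left(- \frac{3932}{-960223065} + 3372504\right) 1565000 = \left(\left(-3932\right) \left(- \frac{1}{960223065}\right) + 3372504\right) 1565000 = \left(\frac{3932}{960223065} + 3372504\right) 1565000 = \frac{3238356127608692}{960223065} \cdot 1565000 = \frac{1013605467941520596000}{192044613}$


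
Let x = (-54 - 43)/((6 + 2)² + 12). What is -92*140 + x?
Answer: -978977/76 ≈ -12881.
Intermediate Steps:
x = -97/76 (x = -97/(8² + 12) = -97/(64 + 12) = -97/76 ≈ -1.2763)
-92*140 + x = -92*140 - 97/76 = -12880 - 97/76 = -978977/76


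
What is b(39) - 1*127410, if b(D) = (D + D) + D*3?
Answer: -127215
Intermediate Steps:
b(D) = 5*D (b(D) = 2*D + 3*D = 5*D)
b(39) - 1*127410 = 5*39 - 1*127410 = 195 - 127410 = -127215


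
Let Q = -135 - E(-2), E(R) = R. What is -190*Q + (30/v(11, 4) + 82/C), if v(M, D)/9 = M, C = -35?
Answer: 29184494/1155 ≈ 25268.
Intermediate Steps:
v(M, D) = 9*M
Q = -133 (Q = -135 - 1*(-2) = -135 + 2 = -133)
-190*Q + (30/v(11, 4) + 82/C) = -190*(-133) + (30/((9*11)) + 82/(-35)) = 25270 + (30/99 + 82*(-1/35)) = 25270 + (30*(1/99) - 82/35) = 25270 + (10/33 - 82/35) = 25270 - 2356/1155 = 29184494/1155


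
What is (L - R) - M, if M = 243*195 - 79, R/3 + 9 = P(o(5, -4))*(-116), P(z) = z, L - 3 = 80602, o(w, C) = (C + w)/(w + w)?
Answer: 166804/5 ≈ 33361.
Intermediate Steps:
o(w, C) = (C + w)/(2*w) (o(w, C) = (C + w)/((2*w)) = (C + w)*(1/(2*w)) = (C + w)/(2*w))
L = 80605 (L = 3 + 80602 = 80605)
R = -309/5 (R = -27 + 3*(((½)*(-4 + 5)/5)*(-116)) = -27 + 3*(((½)*(⅕)*1)*(-116)) = -27 + 3*((⅒)*(-116)) = -27 + 3*(-58/5) = -27 - 174/5 = -309/5 ≈ -61.800)
M = 47306 (M = 47385 - 79 = 47306)
(L - R) - M = (80605 - 1*(-309/5)) - 1*47306 = (80605 + 309/5) - 47306 = 403334/5 - 47306 = 166804/5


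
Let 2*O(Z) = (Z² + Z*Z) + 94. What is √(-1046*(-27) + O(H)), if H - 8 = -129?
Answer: 9*√530 ≈ 207.20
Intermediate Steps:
H = -121 (H = 8 - 129 = -121)
O(Z) = 47 + Z² (O(Z) = ((Z² + Z*Z) + 94)/2 = ((Z² + Z²) + 94)/2 = (2*Z² + 94)/2 = (94 + 2*Z²)/2 = 47 + Z²)
√(-1046*(-27) + O(H)) = √(-1046*(-27) + (47 + (-121)²)) = √(28242 + (47 + 14641)) = √(28242 + 14688) = √42930 = 9*√530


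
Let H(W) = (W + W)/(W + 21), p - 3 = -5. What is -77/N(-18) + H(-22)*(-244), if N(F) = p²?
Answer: -43021/4 ≈ -10755.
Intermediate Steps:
p = -2 (p = 3 - 5 = -2)
N(F) = 4 (N(F) = (-2)² = 4)
H(W) = 2*W/(21 + W) (H(W) = (2*W)/(21 + W) = 2*W/(21 + W))
-77/N(-18) + H(-22)*(-244) = -77/4 + (2*(-22)/(21 - 22))*(-244) = -77*¼ + (2*(-22)/(-1))*(-244) = -77/4 + (2*(-22)*(-1))*(-244) = -77/4 + 44*(-244) = -77/4 - 10736 = -43021/4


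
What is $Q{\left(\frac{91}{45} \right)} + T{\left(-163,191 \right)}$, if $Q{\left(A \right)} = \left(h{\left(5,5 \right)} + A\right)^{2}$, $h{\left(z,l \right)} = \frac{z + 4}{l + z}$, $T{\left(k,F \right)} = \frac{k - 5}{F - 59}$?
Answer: $\frac{647459}{89100} \approx 7.2667$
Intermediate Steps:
$T{\left(k,F \right)} = \frac{-5 + k}{-59 + F}$
$h{\left(z,l \right)} = \frac{4 + z}{l + z}$
$Q{\left(A \right)} = \left(\frac{9}{10} + A\right)^{2}$ ($Q{\left(A \right)} = \left(\frac{4 + 5}{5 + 5} + A\right)^{2} = \left(\frac{1}{10} \cdot 9 + A\right)^{2} = \left(\frac{9}{10} + A\right)^{2}$)
$Q{\left(\frac{91}{45} \right)} + T{\left(-163,191 \right)} = \frac{\left(9 + 10 \cdot \frac{91}{45}\right)^{2}}{100} + \frac{-5 - 163}{-59 + 191} = \frac{\left(9 + 10 \cdot 91 \cdot \frac{1}{45}\right)^{2}}{100} + \frac{1}{132} \left(-168\right) = \frac{\left(9 + 10 \cdot \frac{91}{45}\right)^{2}}{100} + \frac{1}{132} \left(-168\right) = \frac{\left(9 + \frac{182}{9}\right)^{2}}{100} - \frac{14}{11} = \frac{\left(\frac{263}{9}\right)^{2}}{100} - \frac{14}{11} = \frac{1}{100} \cdot \frac{69169}{81} - \frac{14}{11} = \frac{69169}{8100} - \frac{14}{11} = \frac{647459}{89100}$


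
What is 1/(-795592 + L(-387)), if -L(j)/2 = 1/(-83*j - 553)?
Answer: -15784/12557624129 ≈ -1.2569e-6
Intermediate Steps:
L(j) = -2/(-553 - 83*j) (L(j) = -2/(-83*j - 553) = -2/(-553 - 83*j))
1/(-795592 + L(-387)) = 1/(-795592 + 2/(553 + 83*(-387))) = 1/(-795592 + 2/(553 - 32121)) = 1/(-795592 + 2/(-31568)) = 1/(-795592 + 2*(-1/31568)) = 1/(-795592 - 1/15784) = 1/(-12557624129/15784) = -15784/12557624129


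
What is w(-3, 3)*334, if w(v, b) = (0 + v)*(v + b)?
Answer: 0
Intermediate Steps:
w(v, b) = v*(b + v)
w(-3, 3)*334 = -3*(3 - 3)*334 = -3*0*334 = 0*334 = 0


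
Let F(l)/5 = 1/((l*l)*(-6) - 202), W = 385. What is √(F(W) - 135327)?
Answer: I*√6692789293889873/222388 ≈ 367.87*I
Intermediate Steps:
F(l) = 5/(-202 - 6*l²) (F(l) = 5/((l*l)*(-6) - 202) = 5/(l²*(-6) - 202) = 5/(-6*l² - 202) = 5/(-202 - 6*l²))
√(F(W) - 135327) = √(-5/(202 + 6*385²) - 135327) = √(-5/(202 + 6*148225) - 135327) = √(-5/(202 + 889350) - 135327) = √(-5/889552 - 135327) = √(-120380403509/889552) = I*√6692789293889873/222388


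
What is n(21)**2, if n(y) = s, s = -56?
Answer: 3136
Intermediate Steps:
n(y) = -56
n(21)**2 = (-56)**2 = 3136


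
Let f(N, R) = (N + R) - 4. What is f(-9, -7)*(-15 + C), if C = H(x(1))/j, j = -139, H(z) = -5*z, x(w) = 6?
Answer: 41100/139 ≈ 295.68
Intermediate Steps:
f(N, R) = -4 + N + R
C = 30/139 (C = -5*6/(-139) = -30*(-1/139) = 30/139 ≈ 0.21583)
f(-9, -7)*(-15 + C) = (-4 - 9 - 7)*(-15 + 30/139) = -20*(-2055/139) = 41100/139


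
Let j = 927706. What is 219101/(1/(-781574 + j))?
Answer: 32017667332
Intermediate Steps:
219101/(1/(-781574 + j)) = 219101/(1/(-781574 + 927706)) = 219101/(1/146132) = 219101*146132 = 32017667332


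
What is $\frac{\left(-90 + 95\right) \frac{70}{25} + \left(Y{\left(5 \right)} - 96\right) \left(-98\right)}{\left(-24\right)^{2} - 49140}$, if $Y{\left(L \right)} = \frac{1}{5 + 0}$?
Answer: $- \frac{11753}{60705} \approx -0.19361$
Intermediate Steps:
$Y{\left(L \right)} = \frac{1}{5}$
$\frac{\left(-90 + 95\right) \frac{70}{25} + \left(Y{\left(5 \right)} - 96\right) \left(-98\right)}{\left(-24\right)^{2} - 49140} = \frac{\left(-90 + 95\right) \frac{70}{25} + \left(\frac{1}{5} - 96\right) \left(-98\right)}{\left(-24\right)^{2} - 49140} = \frac{5 \cdot 70 \cdot \frac{1}{25} - - \frac{46942}{5}}{576 - 49140} = \frac{5 \cdot \frac{14}{5} + \frac{46942}{5}}{-48564} = \left(14 + \frac{46942}{5}\right) \left(- \frac{1}{48564}\right) = \frac{47012}{5} \left(- \frac{1}{48564}\right) = - \frac{11753}{60705}$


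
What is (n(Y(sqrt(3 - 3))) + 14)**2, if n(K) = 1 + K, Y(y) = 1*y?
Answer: 225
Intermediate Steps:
Y(y) = y
(n(Y(sqrt(3 - 3))) + 14)**2 = ((1 + sqrt(3 - 3)) + 14)**2 = ((1 + sqrt(0)) + 14)**2 = ((1 + 0) + 14)**2 = (1 + 14)**2 = 15**2 = 225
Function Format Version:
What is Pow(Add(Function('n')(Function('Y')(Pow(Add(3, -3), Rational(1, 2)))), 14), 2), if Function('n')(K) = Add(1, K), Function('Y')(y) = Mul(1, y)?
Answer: 225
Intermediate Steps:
Function('Y')(y) = y
Pow(Add(Function('n')(Function('Y')(Pow(Add(3, -3), Rational(1, 2)))), 14), 2) = Pow(Add(Add(1, Pow(Add(3, -3), Rational(1, 2))), 14), 2) = Pow(Add(Add(1, Pow(0, Rational(1, 2))), 14), 2) = Pow(Add(Add(1, 0), 14), 2) = Pow(Add(1, 14), 2) = Pow(15, 2) = 225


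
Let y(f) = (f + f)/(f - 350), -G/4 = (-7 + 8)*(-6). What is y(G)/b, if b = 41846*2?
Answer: -6/3410449 ≈ -1.7593e-6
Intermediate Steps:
b = 83692
G = 24 (G = -4*(-7 + 8)*(-6) = -4*(-6) = 24)
y(f) = 2*f/(-350 + f) (y(f) = (2*f)/(-350 + f) = 2*f/(-350 + f))
y(G)/b = (2*24/(-350 + 24))/83692 = (2*24/(-326))*(1/83692) = (2*24*(-1/326))*(1/83692) = -24/163*1/83692 = -6/3410449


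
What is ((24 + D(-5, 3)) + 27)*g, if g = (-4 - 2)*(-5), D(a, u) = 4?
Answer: 1650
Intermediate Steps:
g = 30 (g = -6*(-5) = 30)
((24 + D(-5, 3)) + 27)*g = ((24 + 4) + 27)*30 = (28 + 27)*30 = 55*30 = 1650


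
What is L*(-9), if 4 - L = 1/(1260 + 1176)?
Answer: -29229/812 ≈ -35.996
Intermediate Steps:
L = 9743/2436 (L = 4 - 1/(1260 + 1176) = 4 - 1/2436 = 9743/2436 ≈ 3.9996)
L*(-9) = (9743/2436)*(-9) = -29229/812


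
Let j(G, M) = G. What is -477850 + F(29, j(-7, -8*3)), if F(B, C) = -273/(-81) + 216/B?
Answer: -374148079/783 ≈ -4.7784e+5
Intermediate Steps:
F(B, C) = 91/27 + 216/B (F(B, C) = -273*(-1/81) + 216/B = 91/27 + 216/B)
-477850 + F(29, j(-7, -8*3)) = -477850 + (91/27 + 216/29) = -477850 + 8471/783 = -374148079/783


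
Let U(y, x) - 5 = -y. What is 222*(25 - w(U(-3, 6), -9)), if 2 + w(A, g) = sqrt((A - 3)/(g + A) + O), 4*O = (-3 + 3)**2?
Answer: 5994 - 222*I*sqrt(5) ≈ 5994.0 - 496.41*I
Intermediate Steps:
O = 0 (O = (-3 + 3)**2/4 = (1/4)*0**2 = (1/4)*0 = 0)
U(y, x) = 5 - y
w(A, g) = -2 + sqrt((-3 + A)/(A + g)) (w(A, g) = -2 + sqrt((A - 3)/(g + A) + 0) = -2 + sqrt((-3 + A)/(A + g) + 0) = -2 + sqrt((-3 + A)/(A + g)))
222*(25 - w(U(-3, 6), -9)) = 222*(25 - (-2 + sqrt((-3 + (5 - 1*(-3)))/((5 - 1*(-3)) - 9)))) = 222*(25 - (-2 + sqrt((-3 + (5 + 3))/((5 + 3) - 9)))) = 222*(25 - (-2 + sqrt((-3 + 8)/(8 - 9)))) = 222*(25 - (-2 + sqrt(5/(-1)))) = 222*(25 - (-2 + sqrt(-1*5))) = 222*(25 - (-2 + sqrt(-5))) = 222*(25 - (-2 + I*sqrt(5))) = 222*(25 + (2 - I*sqrt(5))) = 222*(27 - I*sqrt(5)) = 5994 - 222*I*sqrt(5)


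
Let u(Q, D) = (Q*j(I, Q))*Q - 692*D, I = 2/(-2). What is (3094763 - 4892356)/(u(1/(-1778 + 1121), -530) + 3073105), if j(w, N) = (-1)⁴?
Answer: -775929220857/1484814287386 ≈ -0.52258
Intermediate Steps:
I = -1 (I = 2*(-½) = -1)
j(w, N) = 1
u(Q, D) = Q² - 692*D (u(Q, D) = (Q*1)*Q - 692*D = Q*Q - 692*D = Q² - 692*D)
(3094763 - 4892356)/(u(1/(-1778 + 1121), -530) + 3073105) = (3094763 - 4892356)/(((1/(-1778 + 1121))² - 692*(-530)) + 3073105) = -1797593/(((1/(-657))² + 366760) + 3073105) = -1797593/(((-1/657)² + 366760) + 3073105) = -1797593/((1/431649 + 366760) + 3073105) = -1797593/(158311587241/431649 + 3073105) = -1797593/1484814287386/431649 = -1797593*431649/1484814287386 = -775929220857/1484814287386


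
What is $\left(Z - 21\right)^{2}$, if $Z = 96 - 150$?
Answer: $5625$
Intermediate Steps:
$Z = -54$ ($Z = 96 - 150 = -54$)
$\left(Z - 21\right)^{2} = \left(-54 - 21\right)^{2} = \left(-75\right)^{2} = 5625$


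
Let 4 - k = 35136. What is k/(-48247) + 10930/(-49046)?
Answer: 597872181/1183161181 ≈ 0.50532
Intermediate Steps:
k = -35132 (k = 4 - 1*35136 = 4 - 35136 = -35132)
k/(-48247) + 10930/(-49046) = -35132/(-48247) + 10930/(-49046) = -35132*(-1/48247) + 10930*(-1/49046) = 35132/48247 - 5465/24523 = 597872181/1183161181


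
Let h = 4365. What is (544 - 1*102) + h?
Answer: 4807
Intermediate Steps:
(544 - 1*102) + h = (544 - 1*102) + 4365 = (544 - 102) + 4365 = 442 + 4365 = 4807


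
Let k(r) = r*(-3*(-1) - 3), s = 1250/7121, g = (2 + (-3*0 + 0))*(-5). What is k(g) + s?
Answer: 1250/7121 ≈ 0.17554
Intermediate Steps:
g = -10 (g = (2 + (0 + 0))*(-5) = (2 + 0)*(-5) = 2*(-5) = -10)
s = 1250/7121 (s = 1250*(1/7121) = 1250/7121 ≈ 0.17554)
k(r) = 0 (k(r) = r*(3 - 3) = r*0 = 0)
k(g) + s = 0 + 1250/7121 = 1250/7121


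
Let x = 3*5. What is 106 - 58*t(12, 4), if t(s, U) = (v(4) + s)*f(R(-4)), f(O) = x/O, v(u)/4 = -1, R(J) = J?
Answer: 1846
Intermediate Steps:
x = 15
v(u) = -4 (v(u) = 4*(-1) = -4)
f(O) = 15/O
t(s, U) = 15 - 15*s/4 (t(s, U) = (-4 + s)*(15/(-4)) = (-4 + s)*(15*(-¼)) = (-4 + s)*(-15/4) = 15 - 15*s/4)
106 - 58*t(12, 4) = 106 - 58*(15 - 15/4*12) = 106 - 58*(15 - 45) = 106 - 58*(-30) = 106 + 1740 = 1846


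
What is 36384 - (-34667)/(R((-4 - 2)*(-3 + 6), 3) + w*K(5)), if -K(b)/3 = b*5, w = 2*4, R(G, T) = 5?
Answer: 21613813/595 ≈ 36326.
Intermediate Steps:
w = 8
K(b) = -15*b (K(b) = -3*b*5 = -15*b)
36384 - (-34667)/(R((-4 - 2)*(-3 + 6), 3) + w*K(5)) = 36384 - (-34667)/(5 + 8*(-15*5)) = 36384 - (-34667)/(5 + 8*(-75)) = 36384 - (-34667)/(5 - 600) = 36384 - (-34667)/(-595) = 36384 - (-34667)*(-1)/595 = 36384 - 1*34667/595 = 36384 - 34667/595 = 21613813/595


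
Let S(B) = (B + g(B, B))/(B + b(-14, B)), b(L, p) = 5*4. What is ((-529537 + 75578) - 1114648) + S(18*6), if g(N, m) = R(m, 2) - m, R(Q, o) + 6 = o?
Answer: -50195425/32 ≈ -1.5686e+6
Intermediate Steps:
R(Q, o) = -6 + o
b(L, p) = 20
g(N, m) = -4 - m (g(N, m) = (-6 + 2) - m = -4 - m)
S(B) = -4/(20 + B) (S(B) = (B + (-4 - B))/(B + 20) = -4/(20 + B))
((-529537 + 75578) - 1114648) + S(18*6) = ((-529537 + 75578) - 1114648) - 4/(20 + 18*6) = (-453959 - 1114648) - 4/(20 + 108) = -1568607 - 4/128 = -1568607 - 4*1/128 = -1568607 - 1/32 = -50195425/32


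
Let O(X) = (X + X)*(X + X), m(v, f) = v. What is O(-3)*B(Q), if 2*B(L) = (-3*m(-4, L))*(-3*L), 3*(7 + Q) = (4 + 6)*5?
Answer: -6264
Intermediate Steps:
Q = 29/3 (Q = -7 + ((4 + 6)*5)/3 = -7 + (10*5)/3 = -7 + (⅓)*50 = -7 + 50/3 = 29/3 ≈ 9.6667)
B(L) = -18*L (B(L) = ((-3*(-4))*(-3*L))/2 = (12*(-3*L))/2 = (-36*L)/2 = -18*L)
O(X) = 4*X² (O(X) = (2*X)*(2*X) = 4*X²)
O(-3)*B(Q) = (4*(-3)²)*(-18*29/3) = (4*9)*(-174) = 36*(-174) = -6264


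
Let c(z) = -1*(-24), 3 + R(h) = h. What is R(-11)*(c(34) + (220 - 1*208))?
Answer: -504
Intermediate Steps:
R(h) = -3 + h
c(z) = 24
R(-11)*(c(34) + (220 - 1*208)) = (-3 - 11)*(24 + (220 - 1*208)) = -14*(24 + (220 - 208)) = -14*(24 + 12) = -14*36 = -504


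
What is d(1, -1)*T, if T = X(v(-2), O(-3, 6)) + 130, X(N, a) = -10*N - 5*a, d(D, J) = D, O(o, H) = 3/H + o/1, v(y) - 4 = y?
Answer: 245/2 ≈ 122.50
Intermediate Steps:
v(y) = 4 + y
O(o, H) = o + 3/H (O(o, H) = 3/H + o*1 = 3/H + o = o + 3/H)
T = 245/2 (T = (-10*(4 - 2) - 5*(-3 + 3/6)) + 130 = (-10*2 - 5*(-3 + 3*(⅙))) + 130 = (-20 - 5*(-3 + ½)) + 130 = (-20 - 5*(-5/2)) + 130 = (-20 + 25/2) + 130 = -15/2 + 130 = 245/2 ≈ 122.50)
d(1, -1)*T = 1*(245/2) = 245/2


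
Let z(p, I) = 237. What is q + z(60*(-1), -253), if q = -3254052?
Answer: -3253815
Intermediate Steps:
q + z(60*(-1), -253) = -3254052 + 237 = -3253815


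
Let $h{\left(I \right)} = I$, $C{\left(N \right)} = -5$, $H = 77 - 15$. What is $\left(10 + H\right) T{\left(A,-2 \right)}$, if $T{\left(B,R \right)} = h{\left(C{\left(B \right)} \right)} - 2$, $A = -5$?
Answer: $-504$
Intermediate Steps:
$H = 62$ ($H = 77 - 15 = 62$)
$T{\left(B,R \right)} = -7$ ($T{\left(B,R \right)} = -5 - 2 = -7$)
$\left(10 + H\right) T{\left(A,-2 \right)} = \left(10 + 62\right) \left(-7\right) = 72 \left(-7\right) = -504$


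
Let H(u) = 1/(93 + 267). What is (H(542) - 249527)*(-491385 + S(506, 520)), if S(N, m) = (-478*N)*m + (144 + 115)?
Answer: 5671061818810717/180 ≈ 3.1506e+13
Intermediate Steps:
H(u) = 1/360
S(N, m) = 259 - 478*N*m (S(N, m) = -478*N*m + 259 = 259 - 478*N*m)
(H(542) - 249527)*(-491385 + S(506, 520)) = (1/360 - 249527)*(-491385 + (259 - 478*506*520)) = -89829719*(-491385 + (259 - 125771360))/360 = -89829719*(-491385 - 125771101)/360 = -89829719/360*(-126262486) = 5671061818810717/180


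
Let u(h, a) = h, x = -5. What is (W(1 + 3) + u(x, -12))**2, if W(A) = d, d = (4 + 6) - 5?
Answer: 0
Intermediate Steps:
d = 5 (d = 10 - 5 = 5)
W(A) = 5
(W(1 + 3) + u(x, -12))**2 = (5 - 5)**2 = 0**2 = 0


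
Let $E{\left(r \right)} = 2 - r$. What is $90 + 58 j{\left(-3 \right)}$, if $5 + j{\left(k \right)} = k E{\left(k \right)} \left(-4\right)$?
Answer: $3280$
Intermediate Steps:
$j{\left(k \right)} = -5 - 4 k \left(2 - k\right)$ ($j{\left(k \right)} = -5 + k \left(2 - k\right) \left(-4\right) = -5 - 4 k \left(2 - k\right)$)
$90 + 58 j{\left(-3 \right)} = 90 + 58 \left(-5 + 4 \left(-3\right) \left(-2 - 3\right)\right) = 90 + 58 \left(-5 + 4 \left(-3\right) \left(-5\right)\right) = 90 + 58 \left(-5 + 60\right) = 90 + 58 \cdot 55 = 90 + 3190 = 3280$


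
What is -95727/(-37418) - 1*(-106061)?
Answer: 3968686225/37418 ≈ 1.0606e+5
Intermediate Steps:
-95727/(-37418) - 1*(-106061) = -95727*(-1/37418) + 106061 = 95727/37418 + 106061 = 3968686225/37418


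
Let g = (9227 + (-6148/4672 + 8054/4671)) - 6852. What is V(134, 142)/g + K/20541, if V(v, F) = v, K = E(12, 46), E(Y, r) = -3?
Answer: 4992659946799/88734256208015 ≈ 0.056265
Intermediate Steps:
K = -3
g = 12959581745/5455728 (g = (9227 + (-6148*1/4672 + 8054*(1/4671))) - 6852 = (9227 + (-1537/1168 + 8054/4671)) - 6852 = (9227 + 2227745/5455728) - 6852 = 50342230001/5455728 - 6852 = 12959581745/5455728 ≈ 2375.4)
V(134, 142)/g + K/20541 = 134/(12959581745/5455728) - 3/20541 = 134*(5455728/12959581745) - 3*1/20541 = 731067552/12959581745 - 1/6847 = 4992659946799/88734256208015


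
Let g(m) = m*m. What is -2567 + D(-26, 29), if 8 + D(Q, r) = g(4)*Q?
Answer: -2991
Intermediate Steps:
g(m) = m**2
D(Q, r) = -8 + 16*Q (D(Q, r) = -8 + 4**2*Q = -8 + 16*Q)
-2567 + D(-26, 29) = -2567 + (-8 + 16*(-26)) = -2567 + (-8 - 416) = -2567 - 424 = -2991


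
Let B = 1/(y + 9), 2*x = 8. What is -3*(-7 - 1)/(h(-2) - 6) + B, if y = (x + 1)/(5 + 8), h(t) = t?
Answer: -353/122 ≈ -2.8934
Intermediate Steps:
x = 4 (x = (1/2)*8 = 4)
y = 5/13 (y = (4 + 1)/(5 + 8) = 5/13 ≈ 0.38462)
B = 13/122 (B = 1/(5/13 + 9) = 1/(122/13) = 13/122 ≈ 0.10656)
-3*(-7 - 1)/(h(-2) - 6) + B = -3*(-7 - 1)/(-2 - 6) + 13/122 = -(-24)/(-8) + 13/122 = -(-24)*(-1)/8 + 13/122 = -3*1 + 13/122 = -3 + 13/122 = -353/122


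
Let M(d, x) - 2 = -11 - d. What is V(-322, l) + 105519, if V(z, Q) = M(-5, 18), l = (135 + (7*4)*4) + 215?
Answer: 105515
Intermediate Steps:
M(d, x) = -9 - d (M(d, x) = 2 + (-11 - d) = -9 - d)
l = 462 (l = (135 + 28*4) + 215 = (135 + 112) + 215 = 247 + 215 = 462)
V(z, Q) = -4 (V(z, Q) = -9 - 1*(-5) = -9 + 5 = -4)
V(-322, l) + 105519 = -4 + 105519 = 105515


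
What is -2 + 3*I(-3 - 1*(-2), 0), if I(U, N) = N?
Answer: -2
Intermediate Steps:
-2 + 3*I(-3 - 1*(-2), 0) = -2 + 3*0 = -2 + 0 = -2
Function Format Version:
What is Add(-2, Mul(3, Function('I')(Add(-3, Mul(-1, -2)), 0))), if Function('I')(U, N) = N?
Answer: -2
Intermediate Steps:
Add(-2, Mul(3, Function('I')(Add(-3, Mul(-1, -2)), 0))) = Add(-2, Mul(3, 0)) = Add(-2, 0) = -2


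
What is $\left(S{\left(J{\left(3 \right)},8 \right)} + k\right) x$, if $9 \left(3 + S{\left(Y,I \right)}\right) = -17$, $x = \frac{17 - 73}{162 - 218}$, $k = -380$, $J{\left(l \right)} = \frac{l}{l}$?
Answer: $- \frac{3464}{9} \approx -384.89$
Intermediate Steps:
$J{\left(l \right)} = 1$
$x = 1$ ($x = - \frac{56}{-56} = \left(-56\right) \left(- \frac{1}{56}\right) = 1$)
$S{\left(Y,I \right)} = - \frac{44}{9}$ ($S{\left(Y,I \right)} = -3 + \frac{1}{9} \left(-17\right) = -3 - \frac{17}{9} = - \frac{44}{9}$)
$\left(S{\left(J{\left(3 \right)},8 \right)} + k\right) x = \left(- \frac{44}{9} - 380\right) 1 = \left(- \frac{3464}{9}\right) 1 = - \frac{3464}{9}$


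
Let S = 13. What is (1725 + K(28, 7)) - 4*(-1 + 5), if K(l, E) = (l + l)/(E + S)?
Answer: 8559/5 ≈ 1711.8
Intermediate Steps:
K(l, E) = 2*l/(13 + E) (K(l, E) = (l + l)/(E + 13) = (2*l)/(13 + E) = 2*l/(13 + E))
(1725 + K(28, 7)) - 4*(-1 + 5) = (1725 + 2*28/(13 + 7)) - 4*(-1 + 5) = (1725 + 2*28/20) - 4*4 = (1725 + 2*28*(1/20)) - 16 = (1725 + 14/5) - 16 = 8639/5 - 16 = 8559/5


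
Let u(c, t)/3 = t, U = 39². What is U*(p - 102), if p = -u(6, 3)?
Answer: -168831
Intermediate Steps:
U = 1521
u(c, t) = 3*t
p = -9 (p = -3*3 = -1*9 = -9)
U*(p - 102) = 1521*(-9 - 102) = 1521*(-111) = -168831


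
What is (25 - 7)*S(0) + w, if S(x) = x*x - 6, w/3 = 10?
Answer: -78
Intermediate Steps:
w = 30 (w = 3*10 = 30)
S(x) = -6 + x² (S(x) = x² - 6 = -6 + x²)
(25 - 7)*S(0) + w = (25 - 7)*(-6 + 0²) + 30 = 18*(-6 + 0) + 30 = 18*(-6) + 30 = -108 + 30 = -78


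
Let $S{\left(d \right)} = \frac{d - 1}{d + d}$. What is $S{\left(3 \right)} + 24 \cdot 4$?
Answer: $\frac{289}{3} \approx 96.333$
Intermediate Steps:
$S{\left(d \right)} = \frac{-1 + d}{2 d}$
$S{\left(3 \right)} + 24 \cdot 4 = \frac{-1 + 3}{2 \cdot 3} + 24 \cdot 4 = \frac{1}{2} \cdot \frac{1}{3} \cdot 2 + 96 = \frac{1}{3} + 96 = \frac{289}{3}$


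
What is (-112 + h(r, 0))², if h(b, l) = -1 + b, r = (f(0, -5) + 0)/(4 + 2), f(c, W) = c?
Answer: 12769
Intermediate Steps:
r = 0 (r = (0 + 0)/(4 + 2) = 0/6 = 0*(⅙) = 0)
(-112 + h(r, 0))² = (-112 + (-1 + 0))² = (-112 - 1)² = (-113)² = 12769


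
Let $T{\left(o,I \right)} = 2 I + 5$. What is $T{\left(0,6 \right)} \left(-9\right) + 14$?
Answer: $-139$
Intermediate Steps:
$T{\left(o,I \right)} = 5 + 2 I$
$T{\left(0,6 \right)} \left(-9\right) + 14 = \left(5 + 2 \cdot 6\right) \left(-9\right) + 14 = \left(5 + 12\right) \left(-9\right) + 14 = 17 \left(-9\right) + 14 = -153 + 14 = -139$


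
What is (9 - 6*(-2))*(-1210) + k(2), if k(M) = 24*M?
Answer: -25362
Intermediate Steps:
(9 - 6*(-2))*(-1210) + k(2) = (9 - 6*(-2))*(-1210) + 24*2 = (9 + 12)*(-1210) + 48 = 21*(-1210) + 48 = -25410 + 48 = -25362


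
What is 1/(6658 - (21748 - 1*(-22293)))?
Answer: -1/37383 ≈ -2.6750e-5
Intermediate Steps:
1/(6658 - (21748 - 1*(-22293))) = 1/(6658 - (21748 + 22293)) = 1/(6658 - 1*44041) = 1/(6658 - 44041) = 1/(-37383) = -1/37383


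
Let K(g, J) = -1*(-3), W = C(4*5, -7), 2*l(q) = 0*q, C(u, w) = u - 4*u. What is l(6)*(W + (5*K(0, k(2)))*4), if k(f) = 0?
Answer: 0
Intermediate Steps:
C(u, w) = -3*u
l(q) = 0 (l(q) = (0*q)/2 = (½)*0 = 0)
W = -60 (W = -12*5 = -3*20 = -60)
K(g, J) = 3
l(6)*(W + (5*K(0, k(2)))*4) = 0*(-60 + (5*3)*4) = 0*(-60 + 15*4) = 0*(-60 + 60) = 0*0 = 0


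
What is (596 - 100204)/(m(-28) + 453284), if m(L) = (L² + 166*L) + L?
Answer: -12451/56174 ≈ -0.22165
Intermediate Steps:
m(L) = L² + 167*L
(596 - 100204)/(m(-28) + 453284) = (596 - 100204)/(-28*(167 - 28) + 453284) = -99608/(-28*139 + 453284) = -99608/(-3892 + 453284) = -99608/449392 = -99608*1/449392 = -12451/56174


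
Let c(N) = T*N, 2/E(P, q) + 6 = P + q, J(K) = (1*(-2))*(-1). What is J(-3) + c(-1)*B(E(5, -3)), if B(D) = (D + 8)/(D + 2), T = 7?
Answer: -33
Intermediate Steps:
J(K) = 2 (J(K) = -2*(-1) = 2)
E(P, q) = 2/(-6 + P + q) (E(P, q) = 2/(-6 + (P + q)) = 2/(-6 + P + q))
B(D) = (8 + D)/(2 + D)
c(N) = 7*N
J(-3) + c(-1)*B(E(5, -3)) = 2 + (7*(-1))*((8 + 2/(-6 + 5 - 3))/(2 + 2/(-6 + 5 - 3))) = 2 - 7*(8 + 2/(-4))/(2 + 2/(-4)) = 2 - 7*(8 + 2*(-¼))/(2 + 2*(-¼)) = 2 - 7*(8 - ½)/(2 - ½) = 2 - 7*15/(3/2*2) = 2 - 14*15/(3*2) = 2 - 7*5 = 2 - 35 = -33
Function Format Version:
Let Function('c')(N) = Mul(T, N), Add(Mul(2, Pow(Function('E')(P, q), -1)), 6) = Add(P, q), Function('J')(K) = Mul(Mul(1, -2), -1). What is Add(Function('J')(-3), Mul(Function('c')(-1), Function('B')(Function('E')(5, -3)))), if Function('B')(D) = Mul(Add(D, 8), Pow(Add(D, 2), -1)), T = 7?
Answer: -33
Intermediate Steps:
Function('J')(K) = 2 (Function('J')(K) = Mul(-2, -1) = 2)
Function('E')(P, q) = Mul(2, Pow(Add(-6, P, q), -1)) (Function('E')(P, q) = Mul(2, Pow(Add(-6, Add(P, q)), -1)) = Mul(2, Pow(Add(-6, P, q), -1)))
Function('B')(D) = Mul(Pow(Add(2, D), -1), Add(8, D)) (Function('B')(D) = Mul(Add(8, D), Pow(Add(2, D), -1)) = Mul(Pow(Add(2, D), -1), Add(8, D)))
Function('c')(N) = Mul(7, N)
Add(Function('J')(-3), Mul(Function('c')(-1), Function('B')(Function('E')(5, -3)))) = Add(2, Mul(Mul(7, -1), Mul(Pow(Add(2, Mul(2, Pow(Add(-6, 5, -3), -1))), -1), Add(8, Mul(2, Pow(Add(-6, 5, -3), -1)))))) = Add(2, Mul(-7, Mul(Pow(Add(2, Mul(2, Pow(-4, -1))), -1), Add(8, Mul(2, Pow(-4, -1)))))) = Add(2, Mul(-7, Mul(Pow(Add(2, Mul(2, Rational(-1, 4))), -1), Add(8, Mul(2, Rational(-1, 4)))))) = Add(2, Mul(-7, Mul(Pow(Add(2, Rational(-1, 2)), -1), Add(8, Rational(-1, 2))))) = Add(2, Mul(-7, Mul(Pow(Rational(3, 2), -1), Rational(15, 2)))) = Add(2, Mul(-7, Mul(Rational(2, 3), Rational(15, 2)))) = Add(2, Mul(-7, 5)) = Add(2, -35) = -33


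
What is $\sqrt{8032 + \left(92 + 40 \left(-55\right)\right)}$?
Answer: $2 \sqrt{1481} \approx 76.968$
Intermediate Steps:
$\sqrt{8032 + \left(92 + 40 \left(-55\right)\right)} = \sqrt{8032 + \left(92 - 2200\right)} = \sqrt{8032 - 2108} = \sqrt{5924} = 2 \sqrt{1481}$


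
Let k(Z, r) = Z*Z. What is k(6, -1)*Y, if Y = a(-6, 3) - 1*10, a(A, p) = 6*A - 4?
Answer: -1800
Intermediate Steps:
k(Z, r) = Z**2
a(A, p) = -4 + 6*A
Y = -50 (Y = (-4 + 6*(-6)) - 1*10 = (-4 - 36) - 10 = -40 - 10 = -50)
k(6, -1)*Y = 6**2*(-50) = 36*(-50) = -1800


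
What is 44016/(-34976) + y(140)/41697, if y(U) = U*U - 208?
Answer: -24105845/30383214 ≈ -0.79339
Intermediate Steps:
y(U) = -208 + U² (y(U) = U² - 208 = -208 + U²)
44016/(-34976) + y(140)/41697 = 44016/(-34976) + (-208 + 140²)/41697 = 44016*(-1/34976) + (-208 + 19600)*(1/41697) = -2751/2186 + 19392*(1/41697) = -2751/2186 + 6464/13899 = -24105845/30383214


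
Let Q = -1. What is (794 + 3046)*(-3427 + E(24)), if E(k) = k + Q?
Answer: -13071360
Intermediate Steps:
E(k) = -1 + k (E(k) = k - 1 = -1 + k)
(794 + 3046)*(-3427 + E(24)) = (794 + 3046)*(-3427 + (-1 + 24)) = 3840*(-3427 + 23) = 3840*(-3404) = -13071360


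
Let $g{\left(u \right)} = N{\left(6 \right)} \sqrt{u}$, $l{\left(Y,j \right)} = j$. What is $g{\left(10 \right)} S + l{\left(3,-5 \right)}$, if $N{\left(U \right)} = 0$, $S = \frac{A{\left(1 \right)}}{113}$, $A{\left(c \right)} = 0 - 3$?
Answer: $-5$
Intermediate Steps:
$A{\left(c \right)} = -3$
$S = - \frac{3}{113} \approx -0.026549$
$g{\left(u \right)} = 0$ ($g{\left(u \right)} = 0 \sqrt{u} = 0$)
$g{\left(10 \right)} S + l{\left(3,-5 \right)} = 0 \left(- \frac{3}{113}\right) - 5 = 0 - 5 = -5$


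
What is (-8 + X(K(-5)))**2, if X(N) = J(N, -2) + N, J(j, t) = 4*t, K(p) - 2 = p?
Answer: 361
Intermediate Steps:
K(p) = 2 + p
X(N) = -8 + N (X(N) = 4*(-2) + N = -8 + N)
(-8 + X(K(-5)))**2 = (-8 + (-8 + (2 - 5)))**2 = (-8 + (-8 - 3))**2 = (-8 - 11)**2 = (-19)**2 = 361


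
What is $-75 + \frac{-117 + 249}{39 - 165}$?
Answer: $- \frac{1597}{21} \approx -76.048$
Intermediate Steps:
$-75 + \frac{-117 + 249}{39 - 165} = -75 + \frac{132}{-126} = -75 + 132 \left(- \frac{1}{126}\right) = -75 - \frac{22}{21} = - \frac{1597}{21}$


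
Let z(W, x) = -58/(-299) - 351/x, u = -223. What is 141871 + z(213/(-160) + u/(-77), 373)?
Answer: 15822363702/111527 ≈ 1.4187e+5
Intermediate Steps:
z(W, x) = 58/299 - 351/x (z(W, x) = -58*(-1/299) - 351/x = 58/299 - 351/x)
141871 + z(213/(-160) + u/(-77), 373) = 141871 + (58/299 - 351/373) = 141871 - 83315/111527 = 15822363702/111527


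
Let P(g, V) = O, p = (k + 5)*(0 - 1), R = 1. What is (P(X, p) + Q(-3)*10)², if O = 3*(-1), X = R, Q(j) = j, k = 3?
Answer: 1089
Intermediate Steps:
X = 1
O = -3
p = -8 (p = (3 + 5)*(0 - 1) = 8*(-1) = -8)
P(g, V) = -3
(P(X, p) + Q(-3)*10)² = (-3 - 3*10)² = (-3 - 30)² = (-33)² = 1089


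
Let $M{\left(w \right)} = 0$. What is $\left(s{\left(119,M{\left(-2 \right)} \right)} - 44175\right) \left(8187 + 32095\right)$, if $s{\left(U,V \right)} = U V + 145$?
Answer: $-1773616460$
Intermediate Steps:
$s{\left(U,V \right)} = 145 + U V$
$\left(s{\left(119,M{\left(-2 \right)} \right)} - 44175\right) \left(8187 + 32095\right) = \left(\left(145 + 119 \cdot 0\right) - 44175\right) \left(8187 + 32095\right) = \left(\left(145 + 0\right) - 44175\right) 40282 = \left(145 - 44175\right) 40282 = \left(-44030\right) 40282 = -1773616460$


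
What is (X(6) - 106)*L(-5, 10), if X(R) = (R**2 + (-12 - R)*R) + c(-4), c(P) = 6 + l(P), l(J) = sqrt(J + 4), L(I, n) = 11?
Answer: -1892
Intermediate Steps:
l(J) = sqrt(4 + J)
c(P) = 6 + sqrt(4 + P)
X(R) = 6 + R**2 + R*(-12 - R) (X(R) = (R**2 + (-12 - R)*R) + (6 + sqrt(4 - 4)) = (R**2 + R*(-12 - R)) + (6 + sqrt(0)) = (R**2 + R*(-12 - R)) + (6 + 0) = (R**2 + R*(-12 - R)) + 6 = 6 + R**2 + R*(-12 - R))
(X(6) - 106)*L(-5, 10) = ((6 - 12*6) - 106)*11 = ((6 - 72) - 106)*11 = (-66 - 106)*11 = -172*11 = -1892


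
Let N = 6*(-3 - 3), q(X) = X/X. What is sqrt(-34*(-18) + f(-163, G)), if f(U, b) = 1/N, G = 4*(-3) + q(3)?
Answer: sqrt(22031)/6 ≈ 24.738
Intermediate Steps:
q(X) = 1
N = -36 (N = 6*(-6) = -36)
G = -11 (G = 4*(-3) + 1 = -12 + 1 = -11)
f(U, b) = -1/36 (f(U, b) = 1/(-36) = -1/36)
sqrt(-34*(-18) + f(-163, G)) = sqrt(-34*(-18) - 1/36) = sqrt(612 - 1/36) = sqrt(22031/36) = sqrt(22031)/6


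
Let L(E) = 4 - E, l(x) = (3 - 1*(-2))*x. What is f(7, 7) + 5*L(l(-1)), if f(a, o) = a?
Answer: 52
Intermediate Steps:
l(x) = 5*x (l(x) = (3 + 2)*x = 5*x)
f(7, 7) + 5*L(l(-1)) = 7 + 5*(4 - 5*(-1)) = 7 + 5*(4 - 1*(-5)) = 7 + 5*(4 + 5) = 7 + 5*9 = 7 + 45 = 52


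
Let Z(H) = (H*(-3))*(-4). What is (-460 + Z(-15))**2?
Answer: 409600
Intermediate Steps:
Z(H) = 12*H (Z(H) = -3*H*(-4) = 12*H)
(-460 + Z(-15))**2 = (-460 + 12*(-15))**2 = (-460 - 180)**2 = (-640)**2 = 409600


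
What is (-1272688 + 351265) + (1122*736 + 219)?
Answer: -95412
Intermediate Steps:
(-1272688 + 351265) + (1122*736 + 219) = -921423 + (825792 + 219) = -921423 + 826011 = -95412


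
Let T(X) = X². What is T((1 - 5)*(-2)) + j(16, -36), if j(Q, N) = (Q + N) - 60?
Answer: -16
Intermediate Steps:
j(Q, N) = -60 + N + Q (j(Q, N) = (N + Q) - 60 = -60 + N + Q)
T((1 - 5)*(-2)) + j(16, -36) = ((1 - 5)*(-2))² + (-60 - 36 + 16) = (-4*(-2))² - 80 = 8² - 80 = 64 - 80 = -16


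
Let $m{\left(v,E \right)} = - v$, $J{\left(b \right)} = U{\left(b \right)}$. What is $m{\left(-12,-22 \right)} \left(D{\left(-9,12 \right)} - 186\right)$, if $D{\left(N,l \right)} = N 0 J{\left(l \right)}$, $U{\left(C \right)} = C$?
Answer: $-2232$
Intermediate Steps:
$J{\left(b \right)} = b$
$D{\left(N,l \right)} = 0$ ($D{\left(N,l \right)} = N 0 l = 0 l = 0$)
$m{\left(-12,-22 \right)} \left(D{\left(-9,12 \right)} - 186\right) = \left(-1\right) \left(-12\right) \left(0 - 186\right) = 12 \left(0 - 186\right) = 12 \left(-186\right) = -2232$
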